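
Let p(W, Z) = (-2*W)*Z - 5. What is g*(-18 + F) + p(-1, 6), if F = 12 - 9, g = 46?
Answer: -683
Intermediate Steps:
F = 3
p(W, Z) = -5 - 2*W*Z (p(W, Z) = -2*W*Z - 5 = -5 - 2*W*Z)
g*(-18 + F) + p(-1, 6) = 46*(-18 + 3) + (-5 - 2*(-1)*6) = 46*(-15) + (-5 + 12) = -690 + 7 = -683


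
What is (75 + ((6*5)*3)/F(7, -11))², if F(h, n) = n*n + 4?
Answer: 3583449/625 ≈ 5733.5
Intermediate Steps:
F(h, n) = 4 + n² (F(h, n) = n² + 4 = 4 + n²)
(75 + ((6*5)*3)/F(7, -11))² = (75 + ((6*5)*3)/(4 + (-11)²))² = (75 + (30*3)/(4 + 121))² = (75 + 90/125)² = (75 + 90*(1/125))² = (75 + 18/25)² = (1893/25)² = 3583449/625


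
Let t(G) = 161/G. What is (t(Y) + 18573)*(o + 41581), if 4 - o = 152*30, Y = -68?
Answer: 46755281075/68 ≈ 6.8758e+8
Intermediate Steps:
o = -4556 (o = 4 - 152*30 = 4 - 1*4560 = 4 - 4560 = -4556)
(t(Y) + 18573)*(o + 41581) = (161/(-68) + 18573)*(-4556 + 41581) = (161*(-1/68) + 18573)*37025 = (-161/68 + 18573)*37025 = (1262803/68)*37025 = 46755281075/68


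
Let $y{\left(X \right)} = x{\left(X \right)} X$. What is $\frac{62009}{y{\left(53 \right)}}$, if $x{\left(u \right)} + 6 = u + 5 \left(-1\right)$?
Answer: $\frac{62009}{2226} \approx 27.857$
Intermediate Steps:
$x{\left(u \right)} = -11 + u$ ($x{\left(u \right)} = -6 + \left(u + 5 \left(-1\right)\right) = -6 + \left(u - 5\right) = -6 + \left(-5 + u\right) = -11 + u$)
$y{\left(X \right)} = X \left(-11 + X\right)$ ($y{\left(X \right)} = \left(-11 + X\right) X = X \left(-11 + X\right)$)
$\frac{62009}{y{\left(53 \right)}} = \frac{62009}{53 \left(-11 + 53\right)} = \frac{62009}{53 \cdot 42} = \frac{62009}{2226}$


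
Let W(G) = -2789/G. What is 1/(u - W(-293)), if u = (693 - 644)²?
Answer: 293/700704 ≈ 0.00041815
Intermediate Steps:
u = 2401 (u = 49² = 2401)
1/(u - W(-293)) = 1/(2401 - (-2789)/(-293)) = 1/(2401 - (-2789)*(-1)/293) = 1/(2401 - 1*2789/293) = 1/(2401 - 2789/293) = 1/(700704/293) = 293/700704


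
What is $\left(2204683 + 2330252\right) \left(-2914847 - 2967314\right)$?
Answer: $-26675217794535$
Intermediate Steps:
$\left(2204683 + 2330252\right) \left(-2914847 - 2967314\right) = 4534935 \left(-5882161\right) = -26675217794535$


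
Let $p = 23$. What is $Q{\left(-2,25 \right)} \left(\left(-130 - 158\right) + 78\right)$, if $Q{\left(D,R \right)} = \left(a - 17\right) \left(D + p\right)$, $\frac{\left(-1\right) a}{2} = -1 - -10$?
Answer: $154350$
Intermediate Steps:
$a = -18$ ($a = - 2 \left(-1 - -10\right) = - 2 \left(-1 + 10\right) = \left(-2\right) 9 = -18$)
$Q{\left(D,R \right)} = -805 - 35 D$ ($Q{\left(D,R \right)} = \left(-18 - 17\right) \left(D + 23\right) = - 35 \left(23 + D\right) = -805 - 35 D$)
$Q{\left(-2,25 \right)} \left(\left(-130 - 158\right) + 78\right) = \left(-805 - -70\right) \left(\left(-130 - 158\right) + 78\right) = \left(-805 + 70\right) \left(-288 + 78\right) = \left(-735\right) \left(-210\right) = 154350$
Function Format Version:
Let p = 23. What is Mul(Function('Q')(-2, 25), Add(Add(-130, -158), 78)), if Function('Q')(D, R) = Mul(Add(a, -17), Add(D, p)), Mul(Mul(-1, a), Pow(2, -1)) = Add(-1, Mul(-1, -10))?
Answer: 154350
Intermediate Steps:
a = -18 (a = Mul(-2, Add(-1, Mul(-1, -10))) = Mul(-2, Add(-1, 10)) = Mul(-2, 9) = -18)
Function('Q')(D, R) = Add(-805, Mul(-35, D)) (Function('Q')(D, R) = Mul(Add(-18, -17), Add(D, 23)) = Mul(-35, Add(23, D)) = Add(-805, Mul(-35, D)))
Mul(Function('Q')(-2, 25), Add(Add(-130, -158), 78)) = Mul(Add(-805, Mul(-35, -2)), Add(Add(-130, -158), 78)) = Mul(Add(-805, 70), Add(-288, 78)) = Mul(-735, -210) = 154350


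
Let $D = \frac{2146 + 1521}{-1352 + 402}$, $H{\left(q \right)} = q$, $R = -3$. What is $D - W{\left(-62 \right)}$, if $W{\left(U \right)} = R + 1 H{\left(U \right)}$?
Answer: $\frac{3057}{50} \approx 61.14$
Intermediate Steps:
$W{\left(U \right)} = -3 + U$ ($W{\left(U \right)} = -3 + 1 U = -3 + U$)
$D = - \frac{193}{50}$ ($D = \frac{3667}{-950} = 3667 \left(- \frac{1}{950}\right) = - \frac{193}{50} \approx -3.86$)
$D - W{\left(-62 \right)} = - \frac{193}{50} - \left(-3 - 62\right) = - \frac{193}{50} - -65 = - \frac{193}{50} + 65 = \frac{3057}{50}$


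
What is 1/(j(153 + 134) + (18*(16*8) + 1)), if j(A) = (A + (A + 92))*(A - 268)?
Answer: 1/14959 ≈ 6.6849e-5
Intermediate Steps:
j(A) = (-268 + A)*(92 + 2*A) (j(A) = (A + (92 + A))*(-268 + A) = (92 + 2*A)*(-268 + A) = (-268 + A)*(92 + 2*A))
1/(j(153 + 134) + (18*(16*8) + 1)) = 1/((-24656 - 444*(153 + 134) + 2*(153 + 134)²) + (18*(16*8) + 1)) = 1/((-24656 - 444*287 + 2*287²) + (18*128 + 1)) = 1/((-24656 - 127428 + 2*82369) + (2304 + 1)) = 1/((-24656 - 127428 + 164738) + 2305) = 1/(12654 + 2305) = 1/14959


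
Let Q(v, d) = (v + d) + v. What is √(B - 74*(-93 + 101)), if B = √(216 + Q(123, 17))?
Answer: √(-592 + √479) ≈ 23.877*I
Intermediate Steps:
Q(v, d) = d + 2*v (Q(v, d) = (d + v) + v = d + 2*v)
B = √479 (B = √(216 + (17 + 2*123)) = √(216 + (17 + 246)) = √(216 + 263) = √479 ≈ 21.886)
√(B - 74*(-93 + 101)) = √(√479 - 74*(-93 + 101)) = √(√479 - 74*8) = √(√479 - 592) = √(-592 + √479)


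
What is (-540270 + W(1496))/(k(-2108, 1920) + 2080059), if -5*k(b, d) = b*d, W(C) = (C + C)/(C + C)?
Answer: -540269/2889531 ≈ -0.18697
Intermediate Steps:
W(C) = 1 (W(C) = (2*C)/((2*C)) = (2*C)*(1/(2*C)) = 1)
k(b, d) = -b*d/5
(-540270 + W(1496))/(k(-2108, 1920) + 2080059) = (-540270 + 1)/(-⅕*(-2108)*1920 + 2080059) = -540269/(809472 + 2080059) = -540269/2889531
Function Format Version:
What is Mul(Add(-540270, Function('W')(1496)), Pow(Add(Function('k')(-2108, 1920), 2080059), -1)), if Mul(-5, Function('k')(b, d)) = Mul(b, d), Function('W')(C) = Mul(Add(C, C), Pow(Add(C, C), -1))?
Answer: Rational(-540269, 2889531) ≈ -0.18697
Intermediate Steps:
Function('W')(C) = 1 (Function('W')(C) = Mul(Mul(2, C), Pow(Mul(2, C), -1)) = Mul(Mul(2, C), Mul(Rational(1, 2), Pow(C, -1))) = 1)
Function('k')(b, d) = Mul(Rational(-1, 5), b, d) (Function('k')(b, d) = Mul(Rational(-1, 5), Mul(b, d)) = Mul(Rational(-1, 5), b, d))
Mul(Add(-540270, Function('W')(1496)), Pow(Add(Function('k')(-2108, 1920), 2080059), -1)) = Mul(Add(-540270, 1), Pow(Add(Mul(Rational(-1, 5), -2108, 1920), 2080059), -1)) = Mul(-540269, Pow(Add(809472, 2080059), -1)) = Mul(-540269, Pow(2889531, -1)) = Mul(-540269, Rational(1, 2889531)) = Rational(-540269, 2889531)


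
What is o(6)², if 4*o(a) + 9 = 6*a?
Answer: 729/16 ≈ 45.563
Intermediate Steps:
o(a) = -9/4 + 3*a/2 (o(a) = -9/4 + (6*a)/4 = -9/4 + 3*a/2)
o(6)² = (-9/4 + (3/2)*6)² = (-9/4 + 9)² = (27/4)² = 729/16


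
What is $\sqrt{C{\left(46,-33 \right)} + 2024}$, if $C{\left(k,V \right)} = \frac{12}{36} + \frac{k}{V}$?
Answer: $\frac{\sqrt{2202981}}{33} \approx 44.977$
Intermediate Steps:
$C{\left(k,V \right)} = \frac{1}{3} + \frac{k}{V}$ ($C{\left(k,V \right)} = 12 \cdot \frac{1}{36} + \frac{k}{V} = \frac{1}{3} + \frac{k}{V}$)
$\sqrt{C{\left(46,-33 \right)} + 2024} = \sqrt{\frac{46 + \frac{1}{3} \left(-33\right)}{-33} + 2024} = \sqrt{- \frac{46 - 11}{33} + 2024} = \sqrt{\left(- \frac{1}{33}\right) 35 + 2024} = \sqrt{- \frac{35}{33} + 2024} = \sqrt{\frac{66757}{33}} = \frac{\sqrt{2202981}}{33}$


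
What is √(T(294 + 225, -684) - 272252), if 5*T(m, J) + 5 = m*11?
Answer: 2*I*√1694445/5 ≈ 520.68*I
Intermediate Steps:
T(m, J) = -1 + 11*m/5 (T(m, J) = -1 + (m*11)/5 = -1 + (11*m)/5 = -1 + 11*m/5)
√(T(294 + 225, -684) - 272252) = √((-1 + 11*(294 + 225)/5) - 272252) = √((-1 + (11/5)*519) - 272252) = √((-1 + 5709/5) - 272252) = √(5704/5 - 272252) = √(-1355556/5) = 2*I*√1694445/5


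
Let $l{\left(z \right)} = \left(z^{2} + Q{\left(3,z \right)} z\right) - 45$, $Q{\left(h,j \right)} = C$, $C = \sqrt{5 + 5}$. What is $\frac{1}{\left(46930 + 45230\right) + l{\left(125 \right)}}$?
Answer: $\frac{10774}{1160775135} - \frac{5 \sqrt{10}}{464310054} \approx 9.2477 \cdot 10^{-6}$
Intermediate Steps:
$C = \sqrt{10} \approx 3.1623$
$Q{\left(h,j \right)} = \sqrt{10}$
$l{\left(z \right)} = -45 + z^{2} + z \sqrt{10}$ ($l{\left(z \right)} = \left(z^{2} + \sqrt{10} z\right) - 45 = \left(z^{2} + z \sqrt{10}\right) - 45 = -45 + z^{2} + z \sqrt{10}$)
$\frac{1}{\left(46930 + 45230\right) + l{\left(125 \right)}} = \frac{1}{\left(46930 + 45230\right) + \left(-45 + 125^{2} + 125 \sqrt{10}\right)} = \frac{1}{92160 + \left(-45 + 15625 + 125 \sqrt{10}\right)} = \frac{1}{92160 + \left(15580 + 125 \sqrt{10}\right)} = \frac{1}{107740 + 125 \sqrt{10}}$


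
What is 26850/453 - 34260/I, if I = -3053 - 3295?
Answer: 5165655/79879 ≈ 64.668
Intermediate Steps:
I = -6348
26850/453 - 34260/I = 26850/453 - 34260/(-6348) = 26850*(1/453) - 34260*(-1/6348) = 8950/151 + 2855/529 = 5165655/79879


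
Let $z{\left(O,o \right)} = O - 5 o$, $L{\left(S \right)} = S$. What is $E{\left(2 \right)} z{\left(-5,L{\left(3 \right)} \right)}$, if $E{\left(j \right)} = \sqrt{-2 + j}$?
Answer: $0$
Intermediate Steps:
$E{\left(2 \right)} z{\left(-5,L{\left(3 \right)} \right)} = \sqrt{-2 + 2} \left(-5 - 15\right) = \sqrt{0} \left(-5 - 15\right) = 0 \left(-20\right) = 0$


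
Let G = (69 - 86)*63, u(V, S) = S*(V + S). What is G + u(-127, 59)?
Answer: -5083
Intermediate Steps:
u(V, S) = S*(S + V)
G = -1071 (G = -17*63 = -1071)
G + u(-127, 59) = -1071 + 59*(59 - 127) = -1071 + 59*(-68) = -1071 - 4012 = -5083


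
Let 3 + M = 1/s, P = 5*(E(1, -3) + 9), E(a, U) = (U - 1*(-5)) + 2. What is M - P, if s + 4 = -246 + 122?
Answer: -8705/128 ≈ -68.008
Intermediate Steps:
s = -128 (s = -4 + (-246 + 122) = -4 - 124 = -128)
E(a, U) = 7 + U (E(a, U) = (U + 5) + 2 = (5 + U) + 2 = 7 + U)
P = 65 (P = 5*((7 - 3) + 9) = 5*(4 + 9) = 5*13 = 65)
M = -385/128 (M = -3 + 1/(-128) = -3 - 1/128 = -385/128 ≈ -3.0078)
M - P = -385/128 - 1*65 = -385/128 - 65 = -8705/128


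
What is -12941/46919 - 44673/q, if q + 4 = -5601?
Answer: 2023478182/262980995 ≈ 7.6944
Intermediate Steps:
q = -5605 (q = -4 - 5601 = -5605)
-12941/46919 - 44673/q = -12941/46919 - 44673/(-5605) = -12941*1/46919 - 44673*(-1/5605) = -12941/46919 + 44673/5605 = 2023478182/262980995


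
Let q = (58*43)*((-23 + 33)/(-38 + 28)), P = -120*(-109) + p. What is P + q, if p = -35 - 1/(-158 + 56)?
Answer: 1076203/102 ≈ 10551.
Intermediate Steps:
p = -3569/102 (p = -35 - 1/(-102) = -35 - 1*(-1/102) = -35 + 1/102 = -3569/102 ≈ -34.990)
P = 1330591/102 (P = -120*(-109) - 3569/102 = 13080 - 3569/102 = 1330591/102 ≈ 13045.)
q = -2494 (q = 2494*(10/(-10)) = 2494*(10*(-1/10)) = 2494*(-1) = -2494)
P + q = 1330591/102 - 2494 = 1076203/102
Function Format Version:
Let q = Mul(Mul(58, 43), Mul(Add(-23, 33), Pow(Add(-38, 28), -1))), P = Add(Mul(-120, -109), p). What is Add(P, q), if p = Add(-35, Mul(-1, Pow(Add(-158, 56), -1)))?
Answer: Rational(1076203, 102) ≈ 10551.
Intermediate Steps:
p = Rational(-3569, 102) (p = Add(-35, Mul(-1, Pow(-102, -1))) = Add(-35, Mul(-1, Rational(-1, 102))) = Add(-35, Rational(1, 102)) = Rational(-3569, 102) ≈ -34.990)
P = Rational(1330591, 102) (P = Add(Mul(-120, -109), Rational(-3569, 102)) = Add(13080, Rational(-3569, 102)) = Rational(1330591, 102) ≈ 13045.)
q = -2494 (q = Mul(2494, Mul(10, Pow(-10, -1))) = Mul(2494, Mul(10, Rational(-1, 10))) = Mul(2494, -1) = -2494)
Add(P, q) = Add(Rational(1330591, 102), -2494) = Rational(1076203, 102)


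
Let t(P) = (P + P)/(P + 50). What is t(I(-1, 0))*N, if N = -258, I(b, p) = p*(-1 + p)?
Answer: 0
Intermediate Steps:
t(P) = 2*P/(50 + P) (t(P) = (2*P)/(50 + P) = 2*P/(50 + P))
t(I(-1, 0))*N = (2*(0*(-1 + 0))/(50 + 0*(-1 + 0)))*(-258) = (2*(0*(-1))/(50 + 0*(-1)))*(-258) = (2*0/(50 + 0))*(-258) = (2*0/50)*(-258) = (2*0*(1/50))*(-258) = 0*(-258) = 0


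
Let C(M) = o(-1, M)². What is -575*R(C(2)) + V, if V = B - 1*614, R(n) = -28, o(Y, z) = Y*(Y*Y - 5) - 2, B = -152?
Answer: 15334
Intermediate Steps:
o(Y, z) = -2 + Y*(-5 + Y²) (o(Y, z) = Y*(Y² - 5) - 2 = Y*(-5 + Y²) - 2 = -2 + Y*(-5 + Y²))
C(M) = 4 (C(M) = (-2 + (-1)³ - 5*(-1))² = (-2 - 1 + 5)² = 2² = 4)
V = -766 (V = -152 - 1*614 = -152 - 614 = -766)
-575*R(C(2)) + V = -575*(-28) - 766 = 16100 - 766 = 15334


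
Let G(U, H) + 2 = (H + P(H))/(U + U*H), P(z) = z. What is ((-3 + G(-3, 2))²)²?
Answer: 5764801/6561 ≈ 878.65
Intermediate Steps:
G(U, H) = -2 + 2*H/(U + H*U) (G(U, H) = -2 + (H + H)/(U + U*H) = -2 + (2*H)/(U + H*U) = -2 + 2*H/(U + H*U))
((-3 + G(-3, 2))²)² = ((-3 + 2*(2 - 1*(-3) - 1*2*(-3))/(-3*(1 + 2)))²)² = ((-3 + 2*(-⅓)*(2 + 3 + 6)/3)²)² = ((-3 + 2*(-⅓)*(⅓)*11)²)² = ((-3 - 22/9)²)² = ((-49/9)²)² = (2401/81)² = 5764801/6561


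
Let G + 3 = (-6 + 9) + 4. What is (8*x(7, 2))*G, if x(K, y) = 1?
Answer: 32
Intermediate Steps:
G = 4 (G = -3 + ((-6 + 9) + 4) = -3 + (3 + 4) = -3 + 7 = 4)
(8*x(7, 2))*G = (8*1)*4 = 8*4 = 32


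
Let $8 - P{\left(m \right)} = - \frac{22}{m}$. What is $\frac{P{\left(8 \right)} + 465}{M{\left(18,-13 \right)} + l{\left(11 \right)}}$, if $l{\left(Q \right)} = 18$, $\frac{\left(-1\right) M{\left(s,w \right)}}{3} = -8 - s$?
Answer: $\frac{1903}{384} \approx 4.9557$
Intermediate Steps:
$M{\left(s,w \right)} = 24 + 3 s$ ($M{\left(s,w \right)} = - 3 \left(-8 - s\right) = 24 + 3 s$)
$P{\left(m \right)} = 8 + \frac{22}{m}$ ($P{\left(m \right)} = 8 - - \frac{22}{m} = 8 + \frac{22}{m}$)
$\frac{P{\left(8 \right)} + 465}{M{\left(18,-13 \right)} + l{\left(11 \right)}} = \frac{\left(8 + \frac{22}{8}\right) + 465}{\left(24 + 3 \cdot 18\right) + 18} = \frac{\left(8 + 22 \cdot \frac{1}{8}\right) + 465}{\left(24 + 54\right) + 18} = \frac{\left(8 + \frac{11}{4}\right) + 465}{78 + 18} = \frac{\frac{43}{4} + 465}{96} = \frac{1903}{4} \cdot \frac{1}{96} = \frac{1903}{384}$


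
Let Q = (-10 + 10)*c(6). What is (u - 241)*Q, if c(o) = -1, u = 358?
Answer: 0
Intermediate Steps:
Q = 0 (Q = (-10 + 10)*(-1) = 0*(-1) = 0)
(u - 241)*Q = (358 - 241)*0 = 117*0 = 0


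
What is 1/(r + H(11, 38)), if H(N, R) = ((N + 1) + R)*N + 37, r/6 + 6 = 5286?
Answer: 1/32267 ≈ 3.0991e-5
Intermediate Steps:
r = 31680 (r = -36 + 6*5286 = -36 + 31716 = 31680)
H(N, R) = 37 + N*(1 + N + R) (H(N, R) = ((1 + N) + R)*N + 37 = (1 + N + R)*N + 37 = N*(1 + N + R) + 37 = 37 + N*(1 + N + R))
1/(r + H(11, 38)) = 1/(31680 + (37 + 11 + 11**2 + 11*38)) = 1/(31680 + (37 + 11 + 121 + 418)) = 1/(31680 + 587) = 1/32267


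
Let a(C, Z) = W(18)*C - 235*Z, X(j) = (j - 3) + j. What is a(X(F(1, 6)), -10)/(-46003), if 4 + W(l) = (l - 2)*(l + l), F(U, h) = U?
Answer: -1778/46003 ≈ -0.038650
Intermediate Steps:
W(l) = -4 + 2*l*(-2 + l) (W(l) = -4 + (l - 2)*(l + l) = -4 + (-2 + l)*(2*l) = -4 + 2*l*(-2 + l))
X(j) = -3 + 2*j (X(j) = (-3 + j) + j = -3 + 2*j)
a(C, Z) = -235*Z + 572*C (a(C, Z) = (-4 - 4*18 + 2*18²)*C - 235*Z = (-4 - 72 + 2*324)*C - 235*Z = (-4 - 72 + 648)*C - 235*Z = 572*C - 235*Z = -235*Z + 572*C)
a(X(F(1, 6)), -10)/(-46003) = (-235*(-10) + 572*(-3 + 2*1))/(-46003) = (2350 + 572*(-3 + 2))*(-1/46003) = (2350 + 572*(-1))*(-1/46003) = (2350 - 572)*(-1/46003) = 1778*(-1/46003) = -1778/46003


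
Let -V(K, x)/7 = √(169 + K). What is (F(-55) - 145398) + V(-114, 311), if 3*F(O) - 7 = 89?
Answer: -145366 - 7*√55 ≈ -1.4542e+5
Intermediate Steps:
F(O) = 32 (F(O) = 7/3 + (⅓)*89 = 7/3 + 89/3 = 32)
V(K, x) = -7*√(169 + K)
(F(-55) - 145398) + V(-114, 311) = (32 - 145398) - 7*√(169 - 114) = -145366 - 7*√55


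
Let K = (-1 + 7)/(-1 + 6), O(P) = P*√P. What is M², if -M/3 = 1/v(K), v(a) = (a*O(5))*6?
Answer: 1/720 ≈ 0.0013889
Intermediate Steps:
O(P) = P^(3/2)
K = 6/5 ≈ 1.2000
v(a) = 30*a*√5 (v(a) = (a*5^(3/2))*6 = (a*(5*√5))*6 = (5*a*√5)*6 = 30*a*√5)
M = -√5/60 (M = -3*√5/180 = -√5/60 ≈ -0.037268)
M² = (-√5/60)² = 1/720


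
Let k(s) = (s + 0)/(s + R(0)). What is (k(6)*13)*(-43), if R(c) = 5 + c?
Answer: -3354/11 ≈ -304.91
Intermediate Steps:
k(s) = s/(5 + s) (k(s) = (s + 0)/(s + (5 + 0)) = s/(s + 5) = s/(5 + s))
(k(6)*13)*(-43) = ((6/(5 + 6))*13)*(-43) = ((6/11)*13)*(-43) = (78/11)*(-43) = -3354/11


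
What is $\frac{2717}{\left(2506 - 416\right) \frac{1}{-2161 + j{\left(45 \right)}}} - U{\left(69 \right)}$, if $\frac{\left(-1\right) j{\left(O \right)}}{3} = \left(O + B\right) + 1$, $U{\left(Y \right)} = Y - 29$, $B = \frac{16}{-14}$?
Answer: $- \frac{211697}{70} \approx -3024.2$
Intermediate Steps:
$B = - \frac{8}{7}$ ($B = 16 \left(- \frac{1}{14}\right) = - \frac{8}{7} \approx -1.1429$)
$U{\left(Y \right)} = -29 + Y$
$j{\left(O \right)} = \frac{3}{7} - 3 O$ ($j{\left(O \right)} = - 3 \left(\left(O - \frac{8}{7}\right) + 1\right) = - 3 \left(\left(- \frac{8}{7} + O\right) + 1\right) = - 3 \left(- \frac{1}{7} + O\right) = \frac{3}{7} - 3 O$)
$\frac{2717}{\left(2506 - 416\right) \frac{1}{-2161 + j{\left(45 \right)}}} - U{\left(69 \right)} = \frac{2717}{\left(2506 - 416\right) \frac{1}{-2161 + \left(\frac{3}{7} - 135\right)}} - \left(-29 + 69\right) = \frac{2717}{2090 \frac{1}{-2161 + \left(\frac{3}{7} - 135\right)}} - 40 = \frac{2717}{2090 \frac{1}{-2161 - \frac{942}{7}}} - 40 = \frac{2717}{2090 \frac{1}{- \frac{16069}{7}}} - 40 = \frac{2717}{2090 \left(- \frac{7}{16069}\right)} - 40 = \frac{2717}{- \frac{14630}{16069}} - 40 = 2717 \left(- \frac{16069}{14630}\right) - 40 = - \frac{208897}{70} - 40 = - \frac{211697}{70}$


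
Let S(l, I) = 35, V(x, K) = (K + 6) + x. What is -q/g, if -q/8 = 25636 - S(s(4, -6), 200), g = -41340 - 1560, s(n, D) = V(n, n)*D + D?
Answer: -51202/10725 ≈ -4.7741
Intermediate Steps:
V(x, K) = 6 + K + x (V(x, K) = (6 + K) + x = 6 + K + x)
s(n, D) = D + D*(6 + 2*n) (s(n, D) = (6 + n + n)*D + D = (6 + 2*n)*D + D = D*(6 + 2*n) + D = D + D*(6 + 2*n))
g = -42900
q = -204808 (q = -8*(25636 - 1*35) = -8*(25636 - 35) = -8*25601 = -204808)
-q/g = -(-204808)/(-42900) = -(-204808)*(-1)/42900 = -1*51202/10725 = -51202/10725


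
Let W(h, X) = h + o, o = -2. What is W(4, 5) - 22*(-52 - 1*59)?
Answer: 2444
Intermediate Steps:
W(h, X) = -2 + h (W(h, X) = h - 2 = -2 + h)
W(4, 5) - 22*(-52 - 1*59) = (-2 + 4) - 22*(-52 - 1*59) = 2 - 22*(-52 - 59) = 2 - 22*(-111) = 2 + 2442 = 2444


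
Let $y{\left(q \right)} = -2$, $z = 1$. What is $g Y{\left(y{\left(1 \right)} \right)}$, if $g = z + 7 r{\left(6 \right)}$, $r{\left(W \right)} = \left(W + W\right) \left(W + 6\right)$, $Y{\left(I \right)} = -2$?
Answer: $-2018$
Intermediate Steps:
$r{\left(W \right)} = 2 W \left(6 + W\right)$
$g = 1009$ ($g = 1 + 7 \cdot 2 \cdot 6 \left(6 + 6\right) = 1 + 7 \cdot 2 \cdot 6 \cdot 12 = 1 + 7 \cdot 144 = 1 + 1008 = 1009$)
$g Y{\left(y{\left(1 \right)} \right)} = 1009 \left(-2\right) = -2018$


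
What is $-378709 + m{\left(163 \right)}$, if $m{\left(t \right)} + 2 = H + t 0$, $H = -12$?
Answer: $-378723$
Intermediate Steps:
$m{\left(t \right)} = -14$ ($m{\left(t \right)} = -2 + \left(-12 + t 0\right) = -2 + \left(-12 + 0\right) = -2 - 12 = -14$)
$-378709 + m{\left(163 \right)} = -378709 - 14 = -378723$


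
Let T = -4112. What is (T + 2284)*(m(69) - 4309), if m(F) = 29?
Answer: 7823840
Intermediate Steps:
(T + 2284)*(m(69) - 4309) = (-4112 + 2284)*(29 - 4309) = -1828*(-4280) = 7823840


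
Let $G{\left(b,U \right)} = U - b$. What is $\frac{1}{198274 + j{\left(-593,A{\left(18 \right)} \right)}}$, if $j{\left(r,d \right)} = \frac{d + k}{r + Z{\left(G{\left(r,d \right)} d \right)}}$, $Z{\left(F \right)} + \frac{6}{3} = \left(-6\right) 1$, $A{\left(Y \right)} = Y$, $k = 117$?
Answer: $\frac{601}{119162539} \approx 5.0435 \cdot 10^{-6}$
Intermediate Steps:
$Z{\left(F \right)} = -8$ ($Z{\left(F \right)} = -2 - 6 = -8$)
$j{\left(r,d \right)} = \frac{117 + d}{-8 + r}$ ($j{\left(r,d \right)} = \frac{d + 117}{r - 8} = \frac{117 + d}{-8 + r}$)
$\frac{1}{198274 + j{\left(-593,A{\left(18 \right)} \right)}} = \frac{1}{198274 + \frac{117 + 18}{-8 - 593}} = \frac{1}{198274 + \frac{1}{-601} \cdot 135} = \frac{1}{198274 - \frac{135}{601}} = \frac{1}{\frac{119162539}{601}} = \frac{601}{119162539}$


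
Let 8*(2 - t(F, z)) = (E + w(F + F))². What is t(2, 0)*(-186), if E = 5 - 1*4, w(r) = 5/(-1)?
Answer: 0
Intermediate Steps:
w(r) = -5 (w(r) = 5*(-1) = -5)
E = 1 (E = 5 - 4 = 1)
t(F, z) = 0 (t(F, z) = 2 - (1 - 5)²/8 = 2 - ⅛*(-4)² = 2 - ⅛*16 = 2 - 2 = 0)
t(2, 0)*(-186) = 0*(-186) = 0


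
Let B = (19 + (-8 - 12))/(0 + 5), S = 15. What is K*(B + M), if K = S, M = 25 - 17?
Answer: 117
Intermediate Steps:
M = 8
K = 15
B = -⅕ (B = (19 - 20)/5 = -1*⅕ = -⅕ ≈ -0.20000)
K*(B + M) = 15*(-⅕ + 8) = 15*(39/5) = 117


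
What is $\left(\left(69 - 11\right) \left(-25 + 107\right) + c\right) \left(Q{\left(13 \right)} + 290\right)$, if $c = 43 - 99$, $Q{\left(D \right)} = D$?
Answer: $1424100$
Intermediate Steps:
$c = -56$ ($c = 43 - 99 = -56$)
$\left(\left(69 - 11\right) \left(-25 + 107\right) + c\right) \left(Q{\left(13 \right)} + 290\right) = \left(\left(69 - 11\right) \left(-25 + 107\right) - 56\right) \left(13 + 290\right) = \left(58 \cdot 82 - 56\right) 303 = \left(4756 - 56\right) 303 = 4700 \cdot 303 = 1424100$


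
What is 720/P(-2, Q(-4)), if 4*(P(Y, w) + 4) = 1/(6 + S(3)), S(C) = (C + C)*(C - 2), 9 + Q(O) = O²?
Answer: -34560/191 ≈ -180.94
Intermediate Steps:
Q(O) = -9 + O²
S(C) = 2*C*(-2 + C) (S(C) = (2*C)*(-2 + C) = 2*C*(-2 + C))
P(Y, w) = -191/48 (P(Y, w) = -4 + 1/(4*(6 + 2*3*(-2 + 3))) = -4 + 1/(4*(6 + 2*3*1)) = -4 + 1/(4*(6 + 6)) = -4 + (¼)/12 = -4 + (¼)*(1/12) = -4 + 1/48 = -191/48)
720/P(-2, Q(-4)) = 720/(-191/48) = 720*(-48/191) = -34560/191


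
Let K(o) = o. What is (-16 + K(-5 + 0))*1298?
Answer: -27258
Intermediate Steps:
(-16 + K(-5 + 0))*1298 = (-16 + (-5 + 0))*1298 = (-16 - 5)*1298 = -21*1298 = -27258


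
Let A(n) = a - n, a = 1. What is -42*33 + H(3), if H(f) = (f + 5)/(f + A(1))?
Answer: -4150/3 ≈ -1383.3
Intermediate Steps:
A(n) = 1 - n
H(f) = (5 + f)/f (H(f) = (f + 5)/(f + (1 - 1*1)) = (5 + f)/(f + (1 - 1)) = (5 + f)/(f + 0) = (5 + f)/f)
-42*33 + H(3) = -42*33 + (5 + 3)/3 = -1386 + (1/3)*8 = -1386 + 8/3 = -4150/3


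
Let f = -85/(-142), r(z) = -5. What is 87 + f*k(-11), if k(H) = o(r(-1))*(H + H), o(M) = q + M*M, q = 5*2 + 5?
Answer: -31223/71 ≈ -439.76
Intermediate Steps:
q = 15 (q = 10 + 5 = 15)
f = 85/142 (f = -85*(-1/142) = 85/142 ≈ 0.59859)
o(M) = 15 + M² (o(M) = 15 + M*M = 15 + M²)
k(H) = 80*H (k(H) = (15 + (-5)²)*(H + H) = (15 + 25)*(2*H) = 40*(2*H) = 80*H)
87 + f*k(-11) = 87 + 85*(80*(-11))/142 = 87 + (85/142)*(-880) = 87 - 37400/71 = -31223/71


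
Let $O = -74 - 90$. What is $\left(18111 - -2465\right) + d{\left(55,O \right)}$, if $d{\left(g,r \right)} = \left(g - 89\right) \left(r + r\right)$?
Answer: $31728$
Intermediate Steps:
$O = -164$
$d{\left(g,r \right)} = 2 r \left(-89 + g\right)$ ($d{\left(g,r \right)} = \left(-89 + g\right) 2 r = 2 r \left(-89 + g\right)$)
$\left(18111 - -2465\right) + d{\left(55,O \right)} = \left(18111 - -2465\right) + 2 \left(-164\right) \left(-89 + 55\right) = \left(18111 + 2465\right) + 2 \left(-164\right) \left(-34\right) = 20576 + 11152 = 31728$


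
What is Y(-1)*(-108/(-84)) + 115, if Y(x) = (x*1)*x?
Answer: 814/7 ≈ 116.29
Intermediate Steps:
Y(x) = x² (Y(x) = x*x = x²)
Y(-1)*(-108/(-84)) + 115 = (-1)²*(-108/(-84)) + 115 = 1*(-108*(-1/84)) + 115 = 1*(9/7) + 115 = 9/7 + 115 = 814/7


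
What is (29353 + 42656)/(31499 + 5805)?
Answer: 72009/37304 ≈ 1.9303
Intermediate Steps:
(29353 + 42656)/(31499 + 5805) = 72009/37304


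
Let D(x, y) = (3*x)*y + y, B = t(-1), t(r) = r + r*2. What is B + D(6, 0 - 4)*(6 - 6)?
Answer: -3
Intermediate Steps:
t(r) = 3*r (t(r) = r + 2*r = 3*r)
B = -3 (B = 3*(-1) = -3)
D(x, y) = y + 3*x*y (D(x, y) = 3*x*y + y = y + 3*x*y)
B + D(6, 0 - 4)*(6 - 6) = -3 + ((0 - 4)*(1 + 3*6))*(6 - 6) = -3 - 4*(1 + 18)*0 = -3 - 4*19*0 = -3 - 76*0 = -3 + 0 = -3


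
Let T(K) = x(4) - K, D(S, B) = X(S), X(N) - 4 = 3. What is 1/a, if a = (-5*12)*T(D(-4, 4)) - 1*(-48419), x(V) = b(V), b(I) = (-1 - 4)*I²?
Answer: 1/53639 ≈ 1.8643e-5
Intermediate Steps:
b(I) = -5*I²
x(V) = -5*V²
X(N) = 7 (X(N) = 4 + 3 = 7)
D(S, B) = 7
T(K) = -80 - K (T(K) = -5*4² - K = -5*16 - K = -80 - K)
a = 53639 (a = (-5*12)*(-80 - 1*7) - 1*(-48419) = -60*(-80 - 7) + 48419 = -60*(-87) + 48419 = 5220 + 48419 = 53639)
1/a = 1/53639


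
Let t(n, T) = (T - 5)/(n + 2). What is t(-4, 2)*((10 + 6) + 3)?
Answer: 57/2 ≈ 28.500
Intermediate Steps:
t(n, T) = (-5 + T)/(2 + n)
t(-4, 2)*((10 + 6) + 3) = ((-5 + 2)/(2 - 4))*((10 + 6) + 3) = (-3/(-2))*(16 + 3) = -1/2*(-3)*19 = (3/2)*19 = 57/2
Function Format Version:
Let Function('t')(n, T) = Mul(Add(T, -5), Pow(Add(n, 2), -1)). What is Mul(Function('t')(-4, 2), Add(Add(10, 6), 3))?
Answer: Rational(57, 2) ≈ 28.500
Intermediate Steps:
Function('t')(n, T) = Mul(Pow(Add(2, n), -1), Add(-5, T)) (Function('t')(n, T) = Mul(Add(-5, T), Pow(Add(2, n), -1)) = Mul(Pow(Add(2, n), -1), Add(-5, T)))
Mul(Function('t')(-4, 2), Add(Add(10, 6), 3)) = Mul(Mul(Pow(Add(2, -4), -1), Add(-5, 2)), Add(Add(10, 6), 3)) = Mul(Mul(Pow(-2, -1), -3), Add(16, 3)) = Mul(Mul(Rational(-1, 2), -3), 19) = Mul(Rational(3, 2), 19) = Rational(57, 2)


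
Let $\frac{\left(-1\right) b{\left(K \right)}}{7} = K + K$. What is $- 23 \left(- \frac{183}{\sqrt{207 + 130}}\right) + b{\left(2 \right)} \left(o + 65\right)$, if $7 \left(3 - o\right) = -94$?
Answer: $-2280 + \frac{4209 \sqrt{337}}{337} \approx -2050.7$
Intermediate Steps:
$o = \frac{115}{7}$ ($o = 3 - - \frac{94}{7} = 3 + \frac{94}{7} = \frac{115}{7} \approx 16.429$)
$b{\left(K \right)} = - 14 K$ ($b{\left(K \right)} = - 7 \left(K + K\right) = - 7 \cdot 2 K = - 14 K$)
$- 23 \left(- \frac{183}{\sqrt{207 + 130}}\right) + b{\left(2 \right)} \left(o + 65\right) = - 23 \left(- \frac{183}{\sqrt{207 + 130}}\right) + \left(-14\right) 2 \left(\frac{115}{7} + 65\right) = - 23 \left(- \frac{183}{\sqrt{337}}\right) - 2280 = - 23 \left(- 183 \frac{\sqrt{337}}{337}\right) - 2280 = - 23 \left(- \frac{183 \sqrt{337}}{337}\right) - 2280 = \frac{4209 \sqrt{337}}{337} - 2280 = -2280 + \frac{4209 \sqrt{337}}{337}$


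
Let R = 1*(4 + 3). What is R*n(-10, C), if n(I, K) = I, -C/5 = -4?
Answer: -70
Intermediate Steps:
C = 20 (C = -5*(-4) = 20)
R = 7 (R = 1*7 = 7)
R*n(-10, C) = 7*(-10) = -70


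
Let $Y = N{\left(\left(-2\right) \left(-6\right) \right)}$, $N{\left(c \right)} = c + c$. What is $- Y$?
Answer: $-24$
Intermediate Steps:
$N{\left(c \right)} = 2 c$
$Y = 24$ ($Y = 2 \left(\left(-2\right) \left(-6\right)\right) = 2 \cdot 12 = 24$)
$- Y = \left(-1\right) 24 = -24$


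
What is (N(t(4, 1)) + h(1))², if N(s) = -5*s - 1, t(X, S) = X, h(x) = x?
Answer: 400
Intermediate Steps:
N(s) = -1 - 5*s
(N(t(4, 1)) + h(1))² = ((-1 - 5*4) + 1)² = ((-1 - 20) + 1)² = (-21 + 1)² = (-20)² = 400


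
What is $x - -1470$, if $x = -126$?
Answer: $1344$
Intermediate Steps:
$x - -1470 = -126 - -1470 = -126 + 1470 = 1344$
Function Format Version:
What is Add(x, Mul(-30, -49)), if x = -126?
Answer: 1344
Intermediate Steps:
Add(x, Mul(-30, -49)) = Add(-126, Mul(-30, -49)) = Add(-126, 1470) = 1344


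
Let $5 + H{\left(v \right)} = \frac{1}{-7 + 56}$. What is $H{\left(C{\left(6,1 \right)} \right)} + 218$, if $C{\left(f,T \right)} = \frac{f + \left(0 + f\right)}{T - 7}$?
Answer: $\frac{10438}{49} \approx 213.02$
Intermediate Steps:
$C{\left(f,T \right)} = \frac{2 f}{-7 + T}$ ($C{\left(f,T \right)} = \frac{f + f}{-7 + T} = \frac{2 f}{-7 + T}$)
$H{\left(v \right)} = - \frac{244}{49}$ ($H{\left(v \right)} = -5 + \frac{1}{-7 + 56} = -5 + \frac{1}{49} = - \frac{244}{49}$)
$H{\left(C{\left(6,1 \right)} \right)} + 218 = - \frac{244}{49} + 218 = \frac{10438}{49}$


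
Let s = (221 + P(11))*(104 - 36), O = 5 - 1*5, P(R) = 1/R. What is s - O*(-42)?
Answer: 165376/11 ≈ 15034.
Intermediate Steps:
O = 0 (O = 5 - 5 = 0)
s = 165376/11 (s = (221 + 1/11)*(104 - 36) = (221 + 1/11)*68 = (2432/11)*68 = 165376/11 ≈ 15034.)
s - O*(-42) = 165376/11 - 0*(-42) = 165376/11 - 1*0 = 165376/11 + 0 = 165376/11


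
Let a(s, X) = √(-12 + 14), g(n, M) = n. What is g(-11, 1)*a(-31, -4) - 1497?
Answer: -1497 - 11*√2 ≈ -1512.6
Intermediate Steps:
a(s, X) = √2
g(-11, 1)*a(-31, -4) - 1497 = -11*√2 - 1497 = -1497 - 11*√2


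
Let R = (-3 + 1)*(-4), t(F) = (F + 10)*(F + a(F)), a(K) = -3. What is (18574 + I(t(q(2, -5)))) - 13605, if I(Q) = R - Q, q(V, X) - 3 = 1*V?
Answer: 4947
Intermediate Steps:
q(V, X) = 3 + V (q(V, X) = 3 + 1*V = 3 + V)
t(F) = (-3 + F)*(10 + F) (t(F) = (F + 10)*(F - 3) = (10 + F)*(-3 + F) = (-3 + F)*(10 + F))
R = 8 (R = -2*(-4) = 8)
I(Q) = 8 - Q
(18574 + I(t(q(2, -5)))) - 13605 = (18574 + (8 - (-30 + (3 + 2)² + 7*(3 + 2)))) - 13605 = (18574 + (8 - (-30 + 5² + 7*5))) - 13605 = (18574 + (8 - (-30 + 25 + 35))) - 13605 = (18574 + (8 - 1*30)) - 13605 = (18574 + (8 - 30)) - 13605 = (18574 - 22) - 13605 = 18552 - 13605 = 4947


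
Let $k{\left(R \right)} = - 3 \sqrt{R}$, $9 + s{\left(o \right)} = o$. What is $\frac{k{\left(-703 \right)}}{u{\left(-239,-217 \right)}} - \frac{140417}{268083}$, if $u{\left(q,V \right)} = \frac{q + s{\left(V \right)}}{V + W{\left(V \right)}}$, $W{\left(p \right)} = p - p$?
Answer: $- \frac{140417}{268083} - \frac{7 i \sqrt{703}}{5} \approx -0.52378 - 37.12 i$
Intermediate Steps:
$W{\left(p \right)} = 0$
$s{\left(o \right)} = -9 + o$
$u{\left(q,V \right)} = \frac{-9 + V + q}{V}$ ($u{\left(q,V \right)} = \frac{q + \left(-9 + V\right)}{V + 0} = \frac{-9 + V + q}{V}$)
$\frac{k{\left(-703 \right)}}{u{\left(-239,-217 \right)}} - \frac{140417}{268083} = \frac{\left(-3\right) \sqrt{-703}}{\frac{1}{-217} \left(-9 - 217 - 239\right)} - \frac{140417}{268083} = \frac{\left(-3\right) i \sqrt{703}}{\left(- \frac{1}{217}\right) \left(-465\right)} - \frac{140417}{268083} = \frac{\left(-3\right) i \sqrt{703}}{\frac{15}{7}} - \frac{140417}{268083} = - 3 i \sqrt{703} \cdot \frac{7}{15} - \frac{140417}{268083} = - \frac{7 i \sqrt{703}}{5} - \frac{140417}{268083} = - \frac{140417}{268083} - \frac{7 i \sqrt{703}}{5}$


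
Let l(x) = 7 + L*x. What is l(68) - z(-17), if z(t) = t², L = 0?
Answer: -282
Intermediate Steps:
l(x) = 7 (l(x) = 7 + 0*x = 7 + 0 = 7)
l(68) - z(-17) = 7 - 1*(-17)² = 7 - 1*289 = 7 - 289 = -282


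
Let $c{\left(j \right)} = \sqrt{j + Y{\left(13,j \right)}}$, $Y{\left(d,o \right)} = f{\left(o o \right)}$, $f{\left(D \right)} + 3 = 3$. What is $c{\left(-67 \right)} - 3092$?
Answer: $-3092 + i \sqrt{67} \approx -3092.0 + 8.1853 i$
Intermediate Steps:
$f{\left(D \right)} = 0$ ($f{\left(D \right)} = -3 + 3 = 0$)
$Y{\left(d,o \right)} = 0$
$c{\left(j \right)} = \sqrt{j}$ ($c{\left(j \right)} = \sqrt{j + 0} = \sqrt{j}$)
$c{\left(-67 \right)} - 3092 = \sqrt{-67} - 3092 = i \sqrt{67} - 3092 = -3092 + i \sqrt{67}$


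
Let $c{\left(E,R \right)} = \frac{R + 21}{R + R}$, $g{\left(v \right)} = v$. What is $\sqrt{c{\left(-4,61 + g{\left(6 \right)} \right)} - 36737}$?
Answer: $\frac{i \sqrt{164909445}}{67} \approx 191.67 i$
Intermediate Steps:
$c{\left(E,R \right)} = \frac{21 + R}{2 R}$
$\sqrt{c{\left(-4,61 + g{\left(6 \right)} \right)} - 36737} = \sqrt{\frac{21 + \left(61 + 6\right)}{2 \left(61 + 6\right)} - 36737} = \sqrt{\frac{21 + 67}{2 \cdot 67} - 36737} = \sqrt{\frac{1}{2} \cdot \frac{1}{67} \cdot 88 - 36737} = \sqrt{\frac{44}{67} - 36737} = \sqrt{- \frac{2461335}{67}} = \frac{i \sqrt{164909445}}{67}$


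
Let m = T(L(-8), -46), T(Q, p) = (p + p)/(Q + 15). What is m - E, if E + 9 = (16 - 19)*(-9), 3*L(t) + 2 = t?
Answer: -906/35 ≈ -25.886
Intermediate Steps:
L(t) = -2/3 + t/3
E = 18 (E = -9 + (16 - 19)*(-9) = -9 - 3*(-9) = -9 + 27 = 18)
T(Q, p) = 2*p/(15 + Q) (T(Q, p) = (2*p)/(15 + Q) = 2*p/(15 + Q))
m = -276/35 (m = 2*(-46)/(15 + (-2/3 + (1/3)*(-8))) = 2*(-46)/(15 + (-2/3 - 8/3)) = 2*(-46)/(15 - 10/3) = 2*(-46)/(35/3) = 2*(-46)*(3/35) = -276/35 ≈ -7.8857)
m - E = -276/35 - 1*18 = -276/35 - 18 = -906/35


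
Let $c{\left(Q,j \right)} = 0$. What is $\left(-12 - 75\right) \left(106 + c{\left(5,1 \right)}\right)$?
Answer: $-9222$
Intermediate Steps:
$\left(-12 - 75\right) \left(106 + c{\left(5,1 \right)}\right) = \left(-12 - 75\right) \left(106 + 0\right) = \left(-12 - 75\right) 106 = \left(-87\right) 106 = -9222$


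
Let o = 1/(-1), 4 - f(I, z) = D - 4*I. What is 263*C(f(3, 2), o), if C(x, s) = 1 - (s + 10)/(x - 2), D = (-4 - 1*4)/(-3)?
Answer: 1841/34 ≈ 54.147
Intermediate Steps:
D = 8/3 (D = (-4 - 4)*(-⅓) = -8*(-⅓) = 8/3 ≈ 2.6667)
f(I, z) = 4/3 + 4*I (f(I, z) = 4 - (8/3 - 4*I) = 4 + (-8/3 + 4*I) = 4/3 + 4*I)
o = -1
C(x, s) = 1 - (10 + s)/(-2 + x)
263*C(f(3, 2), o) = 263*((-12 + (4/3 + 4*3) - 1*(-1))/(-2 + (4/3 + 4*3))) = 263*((-12 + (4/3 + 12) + 1)/(-2 + (4/3 + 12))) = 263*((-12 + 40/3 + 1)/(-2 + 40/3)) = 263*((7/3)/(34/3)) = 263*((3/34)*(7/3)) = 263*(7/34) = 1841/34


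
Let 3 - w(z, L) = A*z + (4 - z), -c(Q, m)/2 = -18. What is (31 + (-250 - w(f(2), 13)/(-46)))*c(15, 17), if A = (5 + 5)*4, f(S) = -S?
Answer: -179946/23 ≈ -7823.7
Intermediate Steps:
c(Q, m) = 36 (c(Q, m) = -2*(-18) = 36)
A = 40 (A = 10*4 = 40)
w(z, L) = -1 - 39*z (w(z, L) = 3 - (40*z + (4 - z)) = 3 - (4 + 39*z) = 3 + (-4 - 39*z) = -1 - 39*z)
(31 + (-250 - w(f(2), 13)/(-46)))*c(15, 17) = (31 + (-250 - (-1 - (-39)*2)/(-46)))*36 = (31 + (-250 - (-1 - 39*(-2))*(-1)/46))*36 = (31 + (-250 - (-1 + 78)*(-1)/46))*36 = (31 + (-250 - 77*(-1)/46))*36 = (31 + (-250 - 1*(-77/46)))*36 = (31 + (-250 + 77/46))*36 = (31 - 11423/46)*36 = -9997/46*36 = -179946/23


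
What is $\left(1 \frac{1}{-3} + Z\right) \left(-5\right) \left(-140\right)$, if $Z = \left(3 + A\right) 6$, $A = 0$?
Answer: $\frac{37100}{3} \approx 12367.0$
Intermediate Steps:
$Z = 18$ ($Z = \left(3 + 0\right) 6 = 3 \cdot 6 = 18$)
$\left(1 \frac{1}{-3} + Z\right) \left(-5\right) \left(-140\right) = \left(1 \frac{1}{-3} + 18\right) \left(-5\right) \left(-140\right) = \left(1 \left(- \frac{1}{3}\right) + 18\right) \left(-5\right) \left(-140\right) = \left(- \frac{1}{3} + 18\right) \left(-5\right) \left(-140\right) = \frac{53}{3} \left(-5\right) \left(-140\right) = \left(- \frac{265}{3}\right) \left(-140\right) = \frac{37100}{3}$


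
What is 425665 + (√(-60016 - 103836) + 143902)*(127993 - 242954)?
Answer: -16542692157 - 229922*I*√40963 ≈ -1.6543e+10 - 4.6535e+7*I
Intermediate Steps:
425665 + (√(-60016 - 103836) + 143902)*(127993 - 242954) = 425665 + (√(-163852) + 143902)*(-114961) = 425665 + (2*I*√40963 + 143902)*(-114961) = 425665 + (143902 + 2*I*√40963)*(-114961) = 425665 + (-16543117822 - 229922*I*√40963) = -16542692157 - 229922*I*√40963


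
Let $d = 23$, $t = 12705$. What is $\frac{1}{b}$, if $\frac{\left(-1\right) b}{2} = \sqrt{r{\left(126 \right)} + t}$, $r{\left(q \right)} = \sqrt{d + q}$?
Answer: $- \frac{1}{2 \sqrt{12705 + \sqrt{149}}} \approx -0.0044338$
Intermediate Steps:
$r{\left(q \right)} = \sqrt{23 + q}$
$b = - 2 \sqrt{12705 + \sqrt{149}}$ ($b = - 2 \sqrt{\sqrt{23 + 126} + 12705} = - 2 \sqrt{\sqrt{149} + 12705} = - 2 \sqrt{12705 + \sqrt{149}} \approx -225.54$)
$\frac{1}{b} = \frac{1}{\left(-2\right) \sqrt{12705 + \sqrt{149}}} = - \frac{1}{2 \sqrt{12705 + \sqrt{149}}}$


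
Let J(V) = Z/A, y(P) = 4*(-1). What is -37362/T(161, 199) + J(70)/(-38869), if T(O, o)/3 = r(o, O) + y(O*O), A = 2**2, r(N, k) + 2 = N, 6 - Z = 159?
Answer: -1936268575/30006868 ≈ -64.527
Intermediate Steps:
Z = -153 (Z = 6 - 1*159 = 6 - 159 = -153)
r(N, k) = -2 + N
A = 4
y(P) = -4
T(O, o) = -18 + 3*o (T(O, o) = 3*((-2 + o) - 4) = 3*(-6 + o) = -18 + 3*o)
J(V) = -153/4
-37362/T(161, 199) + J(70)/(-38869) = -37362/(-18 + 3*199) - 153/4/(-38869) = -37362/(-18 + 597) - 153/4*(-1/38869) = -37362/579 + 153/155476 = -37362*1/579 + 153/155476 = -12454/193 + 153/155476 = -1936268575/30006868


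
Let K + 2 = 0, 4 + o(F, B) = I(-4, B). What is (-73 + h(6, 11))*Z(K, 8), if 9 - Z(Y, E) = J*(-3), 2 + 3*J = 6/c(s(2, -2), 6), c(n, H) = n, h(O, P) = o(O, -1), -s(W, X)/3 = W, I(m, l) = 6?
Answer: -426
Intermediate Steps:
o(F, B) = 2 (o(F, B) = -4 + 6 = 2)
s(W, X) = -3*W
h(O, P) = 2
K = -2 (K = -2 + 0 = -2)
J = -1 (J = -⅔ + (6/((-3*2)))/3 = -⅔ + (6/(-6))/3 = -⅔ + (6*(-⅙))/3 = -⅔ + (⅓)*(-1) = -⅔ - ⅓ = -1)
Z(Y, E) = 6 (Z(Y, E) = 9 - (-1)*(-3) = 9 - 1*3 = 9 - 3 = 6)
(-73 + h(6, 11))*Z(K, 8) = (-73 + 2)*6 = -71*6 = -426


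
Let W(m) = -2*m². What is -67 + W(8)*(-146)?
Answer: 18621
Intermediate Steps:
-67 + W(8)*(-146) = -67 - 2*8²*(-146) = -67 - 2*64*(-146) = -67 - 128*(-146) = -67 + 18688 = 18621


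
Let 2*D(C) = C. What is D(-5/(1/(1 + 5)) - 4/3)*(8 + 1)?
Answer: -141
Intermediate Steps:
D(C) = C/2
D(-5/(1/(1 + 5)) - 4/3)*(8 + 1) = ((-5/(1/(1 + 5)) - 4/3)/2)*(8 + 1) = ((-5/(1/6) - 4*⅓)/2)*9 = ((-5/⅙ - 4/3)/2)*9 = ((-5*6 - 4/3)/2)*9 = ((-30 - 4/3)/2)*9 = ((½)*(-94/3))*9 = -47/3*9 = -141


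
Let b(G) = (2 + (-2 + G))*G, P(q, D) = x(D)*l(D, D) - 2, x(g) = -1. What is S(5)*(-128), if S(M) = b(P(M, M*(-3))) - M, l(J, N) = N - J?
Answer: 128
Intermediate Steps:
P(q, D) = -2 (P(q, D) = -(D - D) - 2 = -1*0 - 2 = 0 - 2 = -2)
b(G) = G**2 (b(G) = G*G = G**2)
S(M) = 4 - M (S(M) = (-2)**2 - M = 4 - M)
S(5)*(-128) = (4 - 1*5)*(-128) = (4 - 5)*(-128) = -1*(-128) = 128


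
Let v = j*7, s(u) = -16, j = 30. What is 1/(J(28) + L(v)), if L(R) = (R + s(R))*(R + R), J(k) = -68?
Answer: 1/81412 ≈ 1.2283e-5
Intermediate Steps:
v = 210 (v = 30*7 = 210)
L(R) = 2*R*(-16 + R) (L(R) = (R - 16)*(R + R) = (-16 + R)*(2*R) = 2*R*(-16 + R))
1/(J(28) + L(v)) = 1/(-68 + 2*210*(-16 + 210)) = 1/(-68 + 2*210*194) = 1/(-68 + 81480) = 1/81412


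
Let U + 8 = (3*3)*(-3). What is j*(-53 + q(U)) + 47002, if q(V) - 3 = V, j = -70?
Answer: 52952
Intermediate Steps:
U = -35 (U = -8 + (3*3)*(-3) = -8 + 9*(-3) = -8 - 27 = -35)
q(V) = 3 + V
j*(-53 + q(U)) + 47002 = -70*(-53 + (3 - 35)) + 47002 = -70*(-53 - 32) + 47002 = -70*(-85) + 47002 = 5950 + 47002 = 52952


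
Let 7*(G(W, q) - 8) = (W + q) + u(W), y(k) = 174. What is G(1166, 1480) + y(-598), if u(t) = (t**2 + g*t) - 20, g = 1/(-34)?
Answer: 3311167/17 ≈ 1.9477e+5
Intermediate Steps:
g = -1/34 ≈ -0.029412
u(t) = -20 + t**2 - t/34 (u(t) = (t**2 - t/34) - 20 = -20 + t**2 - t/34)
G(W, q) = 36/7 + q/7 + W**2/7 + 33*W/238 (G(W, q) = 8 + ((W + q) + (-20 + W**2 - W/34))/7 = 8 + (-20 + q + W**2 + 33*W/34)/7 = 8 + (-20/7 + q/7 + W**2/7 + 33*W/238) = 36/7 + q/7 + W**2/7 + 33*W/238)
G(1166, 1480) + y(-598) = (36/7 + (1/7)*1480 + (1/7)*1166**2 + (33/238)*1166) + 174 = (36/7 + 1480/7 + (1/7)*1359556 + 19239/119) + 174 = (36/7 + 1480/7 + 1359556/7 + 19239/119) + 174 = 3308209/17 + 174 = 3311167/17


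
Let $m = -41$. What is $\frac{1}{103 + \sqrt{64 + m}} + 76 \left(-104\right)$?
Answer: $- \frac{83671641}{10586} - \frac{\sqrt{23}}{10586} \approx -7904.0$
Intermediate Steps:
$\frac{1}{103 + \sqrt{64 + m}} + 76 \left(-104\right) = \frac{1}{103 + \sqrt{64 - 41}} + 76 \left(-104\right) = \frac{1}{103 + \sqrt{23}} - 7904 = -7904 + \frac{1}{103 + \sqrt{23}}$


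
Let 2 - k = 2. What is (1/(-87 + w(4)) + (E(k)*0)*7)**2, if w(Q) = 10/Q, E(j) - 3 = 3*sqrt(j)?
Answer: 4/28561 ≈ 0.00014005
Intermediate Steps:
k = 0 (k = 2 - 1*2 = 2 - 2 = 0)
E(j) = 3 + 3*sqrt(j)
(1/(-87 + w(4)) + (E(k)*0)*7)**2 = (1/(-87 + 10/4) + ((3 + 3*sqrt(0))*0)*7)**2 = (1/(-87 + 10*(1/4)) + ((3 + 3*0)*0)*7)**2 = (1/(-87 + 5/2) + ((3 + 0)*0)*7)**2 = (1/(-169/2) + (3*0)*7)**2 = (-2/169 + 0*7)**2 = (-2/169 + 0)**2 = (-2/169)**2 = 4/28561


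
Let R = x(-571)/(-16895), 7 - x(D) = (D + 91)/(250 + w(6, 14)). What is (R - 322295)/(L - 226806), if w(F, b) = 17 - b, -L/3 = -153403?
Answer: -1377629030576/997665952305 ≈ -1.3809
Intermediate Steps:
L = 460209 (L = -3*(-153403) = 460209)
x(D) = 1680/253 - D/253 (x(D) = 7 - (D + 91)/(250 + (17 - 1*14)) = 7 - (91 + D)/(250 + (17 - 14)) = 7 - (91 + D)/(250 + 3) = 7 - (91 + D)/253 = 7 - (91/253 + D/253) = 7 + (-91/253 - D/253) = 1680/253 - D/253)
R = -2251/4274435 (R = (1680/253 - 1/253*(-571))/(-16895) = (1680/253 + 571/253)*(-1/16895) = (2251/253)*(-1/16895) = -2251/4274435 ≈ -0.00052662)
(R - 322295)/(L - 226806) = (-2251/4274435 - 322295)/(460209 - 226806) = -1377629030576/4274435/233403 = -1377629030576/4274435*1/233403 = -1377629030576/997665952305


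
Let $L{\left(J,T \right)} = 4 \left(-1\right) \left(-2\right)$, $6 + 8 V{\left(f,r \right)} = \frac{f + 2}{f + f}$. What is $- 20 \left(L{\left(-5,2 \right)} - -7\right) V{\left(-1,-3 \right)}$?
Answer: $\frac{975}{4} \approx 243.75$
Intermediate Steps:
$V{\left(f,r \right)} = - \frac{3}{4} + \frac{2 + f}{16 f}$ ($V{\left(f,r \right)} = - \frac{3}{4} + \frac{\left(f + 2\right) \frac{1}{f + f}}{8} = - \frac{3}{4} + \frac{\left(2 + f\right) \frac{1}{2 f}}{8} = - \frac{3}{4} + \frac{\frac{1}{2} \frac{1}{f} \left(2 + f\right)}{8} = - \frac{3}{4} + \frac{2 + f}{16 f}$)
$L{\left(J,T \right)} = 8$ ($L{\left(J,T \right)} = \left(-4\right) \left(-2\right) = 8$)
$- 20 \left(L{\left(-5,2 \right)} - -7\right) V{\left(-1,-3 \right)} = - 20 \left(8 - -7\right) \frac{2 - -11}{16 \left(-1\right)} = - 20 \left(8 + 7\right) \frac{1}{16} \left(-1\right) \left(2 + 11\right) = \left(-20\right) 15 \cdot \frac{1}{16} \left(-1\right) 13 = \left(-300\right) \left(- \frac{13}{16}\right) = \frac{975}{4}$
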